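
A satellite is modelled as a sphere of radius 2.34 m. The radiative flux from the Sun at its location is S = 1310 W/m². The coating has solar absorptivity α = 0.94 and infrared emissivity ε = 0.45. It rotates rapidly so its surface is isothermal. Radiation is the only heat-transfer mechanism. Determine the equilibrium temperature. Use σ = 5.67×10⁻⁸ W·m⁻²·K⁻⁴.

T ≈ 331 K

At equilibrium, absorbed power = emitted power.
Absorbing cross-section = πr² = 17.20 m²; emitting surface = 4πr² = 68.81 m² (ratio 4).
αS·A_cross = εσ·A_surf·T⁴  ⇒  T⁴ = αS/(ε·4σ).
T⁴ = 0.940·1310/(0.45·4·5.67×10⁻⁸) = 1.207×10¹⁰ K⁴.
T = (1.207×10¹⁰)^(1/4).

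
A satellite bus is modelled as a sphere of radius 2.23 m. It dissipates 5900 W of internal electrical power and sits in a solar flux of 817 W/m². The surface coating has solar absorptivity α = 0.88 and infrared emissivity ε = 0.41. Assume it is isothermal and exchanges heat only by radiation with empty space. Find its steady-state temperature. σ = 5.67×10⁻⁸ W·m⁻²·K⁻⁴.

At steady state, absorbed solar power + internal power = radiated power.
Absorbed: α·S·A_cross = 0.88·817·15.62 = 11230 W (cross-section πr²).
Total input = 11230 + 5900 = 17130 W.
Radiated: εσ·A_surf·T⁴ with A_surf = 4πr² = 62.49 m².
T⁴ = 17130/(0.41·5.67×10⁻⁸·62.49) = 1.179×10¹⁰ K⁴.

T ≈ 330 K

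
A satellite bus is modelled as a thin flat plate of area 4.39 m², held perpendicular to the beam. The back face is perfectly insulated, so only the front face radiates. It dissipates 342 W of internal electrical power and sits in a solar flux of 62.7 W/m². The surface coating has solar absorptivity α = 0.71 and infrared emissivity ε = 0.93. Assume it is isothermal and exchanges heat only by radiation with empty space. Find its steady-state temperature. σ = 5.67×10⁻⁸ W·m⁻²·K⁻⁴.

At steady state, absorbed solar power + internal power = radiated power.
Absorbed: α·S·A_cross = 0.71·62.7·4.390 = 195.4 W (cross-section A).
Total input = 195.4 + 342 = 537.4 W.
Radiated: εσ·A_surf·T⁴ with A_surf = A = 4.390 m².
T⁴ = 537.4/(0.93·5.67×10⁻⁸·4.390) = 2.322×10⁹ K⁴.

T ≈ 220 K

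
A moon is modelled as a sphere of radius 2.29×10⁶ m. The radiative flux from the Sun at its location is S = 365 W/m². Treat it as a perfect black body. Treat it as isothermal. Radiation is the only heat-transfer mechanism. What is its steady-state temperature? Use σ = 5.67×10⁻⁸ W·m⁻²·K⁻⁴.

At equilibrium, absorbed power = emitted power.
Absorbing cross-section = πr² = 1.647×10¹³ m²; emitting surface = 4πr² = 6.590×10¹³ m² (ratio 4).
S·A_cross = εσ·A_surf·T⁴  ⇒  T⁴ = S/(4σ).
T⁴ = 1.00·365/(4·5.67×10⁻⁸) = 1.609×10⁹ K⁴.
T = (1.609×10⁹)^(1/4).

T ≈ 200 K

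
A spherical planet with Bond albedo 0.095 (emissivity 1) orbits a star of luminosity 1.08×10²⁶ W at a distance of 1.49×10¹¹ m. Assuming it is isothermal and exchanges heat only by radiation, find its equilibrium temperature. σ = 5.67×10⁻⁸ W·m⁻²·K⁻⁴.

T ≈ 198 K

First find the stellar flux at distance d: S = L/(4πd²) = 1.08×10²⁶/(4π·(1.49×10¹¹)²) = 387.1 W/m².
For an isothermal sphere, absorbed (1−a)S·πr² = emitted σ·4πr²·T⁴, so T⁴ = (1−a)S/(4σ).
T⁴ = 0.905·387.1/(4·5.67×10⁻⁸) = 1.545×10⁹ K⁴.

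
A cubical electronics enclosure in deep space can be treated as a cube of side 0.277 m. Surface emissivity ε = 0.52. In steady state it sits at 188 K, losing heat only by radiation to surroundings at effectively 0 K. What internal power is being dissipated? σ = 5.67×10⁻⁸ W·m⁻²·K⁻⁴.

Steady state: P = εσA T⁴.
A = 6L² = 0.4604 m²; T⁴ = (188)⁴ = 1.249×10⁹ K⁴.
P = 0.52 × 5.67×10⁻⁸ × 0.4604 × 1.249×10⁹.

P ≈ 17.0 W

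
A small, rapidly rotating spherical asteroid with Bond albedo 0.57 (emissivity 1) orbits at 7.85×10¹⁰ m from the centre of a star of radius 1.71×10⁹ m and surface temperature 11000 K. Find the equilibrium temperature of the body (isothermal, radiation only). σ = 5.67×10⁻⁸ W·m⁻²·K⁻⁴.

The star's surface emits σT_*⁴; at distance d the flux is S = σT_*⁴(R_*/d)².
S = 5.67×10⁻⁸·(11000)⁴·(1.71×10⁹/7.85×10¹⁰)² = 3.939×10⁵ W/m².
For an isothermal sphere T⁴ = (1−a)S/(4σ) = 7.468×10¹¹ K⁴.

T ≈ 930 K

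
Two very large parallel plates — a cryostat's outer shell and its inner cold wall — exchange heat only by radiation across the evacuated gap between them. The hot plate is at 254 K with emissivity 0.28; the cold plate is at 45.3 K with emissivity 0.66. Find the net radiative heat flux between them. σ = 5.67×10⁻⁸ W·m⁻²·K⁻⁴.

q ≈ 57.7 W/m²

For two infinite grey parallel plates, q = σ(T₁⁴ − T₂⁴)/(1/ε₁ + 1/ε₂ − 1).
T₁⁴ − T₂⁴ = 4.162×10⁹ − 4.211×10⁶ = 4.158×10⁹ K⁴.
1/ε₁ + 1/ε₂ − 1 = 3.571 + 1.515 − 1 = 4.087.
q = 5.67×10⁻⁸ × 4.158×10⁹ / 4.087.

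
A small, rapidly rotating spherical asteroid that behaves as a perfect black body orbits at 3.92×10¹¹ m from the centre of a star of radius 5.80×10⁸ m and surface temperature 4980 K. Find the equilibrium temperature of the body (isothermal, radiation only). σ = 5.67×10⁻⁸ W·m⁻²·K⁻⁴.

The star's surface emits σT_*⁴; at distance d the flux is S = σT_*⁴(R_*/d)².
S = 5.67×10⁻⁸·(4980)⁴·(5.80×10⁸/3.92×10¹¹)² = 76.35 W/m².
For an isothermal sphere T⁴ = (1−a)S/(4σ) = 3.366×10⁸ K⁴.

T ≈ 135 K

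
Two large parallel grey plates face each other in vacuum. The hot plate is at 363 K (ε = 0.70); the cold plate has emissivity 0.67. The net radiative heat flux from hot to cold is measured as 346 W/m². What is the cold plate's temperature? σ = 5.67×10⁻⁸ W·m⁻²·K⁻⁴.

T₂ ≈ 274 K

q = σ(T₁⁴ − T₂⁴)/(1/ε₁ + 1/ε₂ − 1); denominator = 1.921.
T₂⁴ = T₁⁴ − q·(1/ε₁+1/ε₂−1)/σ = 1.736×10¹⁰ − 346·1.921/5.67×10⁻⁸
    = 5.640×10⁹ K⁴.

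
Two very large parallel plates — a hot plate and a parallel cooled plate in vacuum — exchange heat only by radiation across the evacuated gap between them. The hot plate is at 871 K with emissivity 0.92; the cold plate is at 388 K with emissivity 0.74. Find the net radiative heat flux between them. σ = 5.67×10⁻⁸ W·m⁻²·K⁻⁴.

For two infinite grey parallel plates, q = σ(T₁⁴ − T₂⁴)/(1/ε₁ + 1/ε₂ − 1).
T₁⁴ − T₂⁴ = 5.755×10¹¹ − 2.266×10¹⁰ = 5.529×10¹¹ K⁴.
1/ε₁ + 1/ε₂ − 1 = 1.087 + 1.351 − 1 = 1.438.
q = 5.67×10⁻⁸ × 5.529×10¹¹ / 1.438.

q ≈ 21800 W/m²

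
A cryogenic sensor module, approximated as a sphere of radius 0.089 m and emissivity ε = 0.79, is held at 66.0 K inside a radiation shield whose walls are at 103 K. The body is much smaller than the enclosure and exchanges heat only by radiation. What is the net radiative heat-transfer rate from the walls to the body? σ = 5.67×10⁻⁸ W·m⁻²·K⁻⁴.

For a small grey body in a large enclosure: P_net = εσA(T_body⁴ − T_wall⁴).
A = 4πr² = 0.09954 m²; T_body⁴ − T_wall⁴ = 1.897×10⁷ − 1.126×10⁸ = -9.358×10⁷ K⁴.
|P_net| = 0.79·5.67×10⁻⁸·0.09954·9.358×10⁷.

P_net ≈ 0.417 W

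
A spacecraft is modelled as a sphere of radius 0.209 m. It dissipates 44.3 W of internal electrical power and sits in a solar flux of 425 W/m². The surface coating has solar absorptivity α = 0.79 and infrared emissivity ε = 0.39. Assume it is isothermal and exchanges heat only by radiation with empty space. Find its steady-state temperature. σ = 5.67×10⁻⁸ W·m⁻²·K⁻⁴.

At steady state, absorbed solar power + internal power = radiated power.
Absorbed: α·S·A_cross = 0.79·425·0.1372 = 46.07 W (cross-section πr²).
Total input = 46.07 + 44.3 = 90.37 W.
Radiated: εσ·A_surf·T⁴ with A_surf = 4πr² = 0.5489 m².
T⁴ = 90.37/(0.39·5.67×10⁻⁸·0.5489) = 7.446×10⁹ K⁴.

T ≈ 294 K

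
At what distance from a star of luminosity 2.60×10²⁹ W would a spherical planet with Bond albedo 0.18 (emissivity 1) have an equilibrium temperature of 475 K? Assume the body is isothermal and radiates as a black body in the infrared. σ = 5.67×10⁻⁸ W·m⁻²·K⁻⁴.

For an isothermal black-emitting sphere, (1−a)S·πr² = σ·4πr²·T⁴ ⇒ S = 4σT⁴/(1−a).
S = 4·5.67×10⁻⁸·(475)⁴/0.820 = 14080 W/m².
Flux falls as S = L/(4πd²), so d = √(L/(4πS)) = √(2.60×10²⁹/(4π·14080)).

d ≈ 1.21×10¹² m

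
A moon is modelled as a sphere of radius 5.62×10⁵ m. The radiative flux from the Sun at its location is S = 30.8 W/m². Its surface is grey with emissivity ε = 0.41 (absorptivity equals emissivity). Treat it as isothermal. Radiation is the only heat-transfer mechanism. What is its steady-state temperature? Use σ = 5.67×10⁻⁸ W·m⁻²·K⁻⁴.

At equilibrium, absorbed power = emitted power.
Absorbing cross-section = πr² = 9.923×10¹¹ m²; emitting surface = 4πr² = 3.969×10¹² m² (ratio 4).
εS·A_cross = εσ·A_surf·T⁴  ⇒  T⁴ = S/(4σ)   (ε cancels).
T⁴ = 30.8/(4·5.67×10⁻⁸) = 1.358×10⁸ K⁴.
T = (1.358×10⁸)^(1/4).

T ≈ 108 K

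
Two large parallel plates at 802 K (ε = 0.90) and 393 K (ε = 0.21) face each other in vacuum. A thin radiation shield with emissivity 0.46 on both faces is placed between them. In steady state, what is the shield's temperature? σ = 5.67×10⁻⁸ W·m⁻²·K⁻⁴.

T_s ≈ 743 K

In steady state the net flux on the hot side equals that on the cold side.
σ(T₁⁴−T_s⁴)/D₁ = σ(T_s⁴−T₂⁴)/D₂, with D₁ = 1/ε₁+1/ε_s−1 = 2.285, D₂ = 1/ε_s+1/ε₂−1 = 5.936.
Solve for T_s⁴: T_s⁴ = (D₂·T₁⁴ + D₁·T₂⁴)/(D₁+D₂) = 3.053×10¹¹ K⁴.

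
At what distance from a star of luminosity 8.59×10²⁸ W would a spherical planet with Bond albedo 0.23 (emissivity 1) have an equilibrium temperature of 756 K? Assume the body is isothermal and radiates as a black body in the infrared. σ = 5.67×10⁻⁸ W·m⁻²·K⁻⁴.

d ≈ 2.67×10¹¹ m

For an isothermal black-emitting sphere, (1−a)S·πr² = σ·4πr²·T⁴ ⇒ S = 4σT⁴/(1−a).
S = 4·5.67×10⁻⁸·(756)⁴/0.770 = 96210 W/m².
Flux falls as S = L/(4πd²), so d = √(L/(4πS)) = √(8.59×10²⁸/(4π·96210)).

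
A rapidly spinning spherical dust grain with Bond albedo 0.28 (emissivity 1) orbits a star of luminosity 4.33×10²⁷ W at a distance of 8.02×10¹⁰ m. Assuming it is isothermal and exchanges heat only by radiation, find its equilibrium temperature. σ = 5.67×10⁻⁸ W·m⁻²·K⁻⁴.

T ≈ 642 K

First find the stellar flux at distance d: S = L/(4πd²) = 4.33×10²⁷/(4π·(8.02×10¹⁰)²) = 53570 W/m².
For an isothermal sphere, absorbed (1−a)S·πr² = emitted σ·4πr²·T⁴, so T⁴ = (1−a)S/(4σ).
T⁴ = 0.720·53570/(4·5.67×10⁻⁸) = 1.701×10¹¹ K⁴.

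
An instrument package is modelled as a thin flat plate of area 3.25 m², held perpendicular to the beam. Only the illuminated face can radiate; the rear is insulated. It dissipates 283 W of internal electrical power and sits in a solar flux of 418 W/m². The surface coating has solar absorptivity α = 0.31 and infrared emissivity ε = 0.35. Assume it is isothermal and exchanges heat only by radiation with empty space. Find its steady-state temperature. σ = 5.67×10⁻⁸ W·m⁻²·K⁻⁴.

T ≈ 323 K

At steady state, absorbed solar power + internal power = radiated power.
Absorbed: α·S·A_cross = 0.31·418·3.250 = 421.1 W (cross-section A).
Total input = 421.1 + 283 = 704.1 W.
Radiated: εσ·A_surf·T⁴ with A_surf = A = 3.250 m².
T⁴ = 704.1/(0.35·5.67×10⁻⁸·3.250) = 1.092×10¹⁰ K⁴.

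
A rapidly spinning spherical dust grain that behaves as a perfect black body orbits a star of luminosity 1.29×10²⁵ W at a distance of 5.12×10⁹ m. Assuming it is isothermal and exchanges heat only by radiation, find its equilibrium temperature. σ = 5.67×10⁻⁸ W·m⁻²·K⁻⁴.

T ≈ 645 K

First find the stellar flux at distance d: S = L/(4πd²) = 1.29×10²⁵/(4π·(5.12×10⁹)²) = 39160 W/m².
For an isothermal sphere, absorbed (1−a)S·πr² = emitted σ·4πr²·T⁴, so T⁴ = (1−a)S/(4σ).
T⁴ = 1.00·39160/(4·5.67×10⁻⁸) = 1.727×10¹¹ K⁴.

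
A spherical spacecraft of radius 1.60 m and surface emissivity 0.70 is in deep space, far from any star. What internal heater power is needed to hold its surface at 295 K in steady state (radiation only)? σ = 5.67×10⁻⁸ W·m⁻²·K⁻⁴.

P ≈ 9670 W

P = εσ·4πr²·T⁴.
4πr² = 32.17 m²; T⁴ = 7.573×10⁹ K⁴.
P = 0.70·5.67×10⁻⁸·32.17·7.573×10⁹.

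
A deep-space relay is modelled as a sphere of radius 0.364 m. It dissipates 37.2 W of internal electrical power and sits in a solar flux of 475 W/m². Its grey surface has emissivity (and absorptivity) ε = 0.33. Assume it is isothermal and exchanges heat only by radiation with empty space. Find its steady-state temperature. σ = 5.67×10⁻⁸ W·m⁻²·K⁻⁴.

T ≈ 239 K

At steady state, absorbed solar power + internal power = radiated power.
Absorbed: α·S·A_cross = 0.33·475·0.4162 = 65.25 W (cross-section πr²).
Total input = 65.25 + 37.2 = 102.4 W.
Radiated: εσ·A_surf·T⁴ with A_surf = 4πr² = 1.665 m².
T⁴ = 102.4/(0.33·5.67×10⁻⁸·1.665) = 3.288×10⁹ K⁴.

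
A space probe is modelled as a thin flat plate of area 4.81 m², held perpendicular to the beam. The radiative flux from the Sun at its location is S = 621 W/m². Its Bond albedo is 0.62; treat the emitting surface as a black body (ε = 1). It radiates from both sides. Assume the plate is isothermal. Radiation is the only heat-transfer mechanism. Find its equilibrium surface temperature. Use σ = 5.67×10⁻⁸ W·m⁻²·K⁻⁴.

At equilibrium, absorbed power = emitted power.
Absorbing cross-section = A = 4.810 m²; emitting surface = 2A = 9.620 m² (ratio 2).
(1−a)S·A_cross = εσ·A_surf·T⁴  ⇒  T⁴ = (1−a)S/(2σ).
T⁴ = 0.380·621/(2·5.67×10⁻⁸) = 2.081×10⁹ K⁴.
T = (2.081×10⁹)^(1/4).

T ≈ 214 K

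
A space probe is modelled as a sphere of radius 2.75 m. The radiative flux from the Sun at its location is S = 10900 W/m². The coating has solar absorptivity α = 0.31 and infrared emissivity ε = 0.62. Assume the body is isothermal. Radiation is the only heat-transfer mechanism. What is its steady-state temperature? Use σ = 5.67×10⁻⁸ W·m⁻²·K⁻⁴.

T ≈ 394 K

At equilibrium, absorbed power = emitted power.
Absorbing cross-section = πr² = 23.76 m²; emitting surface = 4πr² = 95.03 m² (ratio 4).
αS·A_cross = εσ·A_surf·T⁴  ⇒  T⁴ = αS/(ε·4σ).
T⁴ = 0.310·10900/(0.62·4·5.67×10⁻⁸) = 2.403×10¹⁰ K⁴.
T = (2.403×10¹⁰)^(1/4).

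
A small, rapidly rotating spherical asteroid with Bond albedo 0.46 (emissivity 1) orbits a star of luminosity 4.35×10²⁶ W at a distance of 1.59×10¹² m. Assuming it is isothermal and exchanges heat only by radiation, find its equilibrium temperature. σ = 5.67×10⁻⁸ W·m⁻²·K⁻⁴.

T ≈ 75.6 K

First find the stellar flux at distance d: S = L/(4πd²) = 4.35×10²⁶/(4π·(1.59×10¹²)²) = 13.69 W/m².
For an isothermal sphere, absorbed (1−a)S·πr² = emitted σ·4πr²·T⁴, so T⁴ = (1−a)S/(4σ).
T⁴ = 0.540·13.69/(4·5.67×10⁻⁸) = 3.260×10⁷ K⁴.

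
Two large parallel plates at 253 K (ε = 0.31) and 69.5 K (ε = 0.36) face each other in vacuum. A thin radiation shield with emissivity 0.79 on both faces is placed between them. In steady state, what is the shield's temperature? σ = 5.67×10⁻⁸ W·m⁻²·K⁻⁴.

In steady state the net flux on the hot side equals that on the cold side.
σ(T₁⁴−T_s⁴)/D₁ = σ(T_s⁴−T₂⁴)/D₂, with D₁ = 1/ε₁+1/ε_s−1 = 3.492, D₂ = 1/ε_s+1/ε₂−1 = 3.044.
Solve for T_s⁴: T_s⁴ = (D₂·T₁⁴ + D₁·T₂⁴)/(D₁+D₂) = 1.921×10⁹ K⁴.

T_s ≈ 209 K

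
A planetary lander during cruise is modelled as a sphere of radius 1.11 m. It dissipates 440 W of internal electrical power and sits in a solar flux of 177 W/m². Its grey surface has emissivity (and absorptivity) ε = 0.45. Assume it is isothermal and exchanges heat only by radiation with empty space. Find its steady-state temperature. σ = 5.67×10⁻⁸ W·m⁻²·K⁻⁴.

At steady state, absorbed solar power + internal power = radiated power.
Absorbed: α·S·A_cross = 0.45·177·3.871 = 308.3 W (cross-section πr²).
Total input = 308.3 + 440 = 748.3 W.
Radiated: εσ·A_surf·T⁴ with A_surf = 4πr² = 15.48 m².
T⁴ = 748.3/(0.45·5.67×10⁻⁸·15.48) = 1.894×10⁹ K⁴.

T ≈ 209 K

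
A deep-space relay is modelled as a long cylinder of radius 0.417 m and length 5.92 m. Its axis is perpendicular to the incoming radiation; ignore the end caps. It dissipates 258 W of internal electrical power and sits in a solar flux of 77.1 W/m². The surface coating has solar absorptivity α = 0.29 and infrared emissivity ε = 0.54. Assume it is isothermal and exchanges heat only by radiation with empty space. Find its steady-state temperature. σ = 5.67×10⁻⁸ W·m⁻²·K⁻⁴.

At steady state, absorbed solar power + internal power = radiated power.
Absorbed: α·S·A_cross = 0.29·77.1·4.937 = 110.4 W (cross-section 2rL).
Total input = 110.4 + 258 = 368.4 W.
Radiated: εσ·A_surf·T⁴ with A_surf = 2πrL = 15.51 m².
T⁴ = 368.4/(0.54·5.67×10⁻⁸·15.51) = 7.757×10⁸ K⁴.

T ≈ 167 K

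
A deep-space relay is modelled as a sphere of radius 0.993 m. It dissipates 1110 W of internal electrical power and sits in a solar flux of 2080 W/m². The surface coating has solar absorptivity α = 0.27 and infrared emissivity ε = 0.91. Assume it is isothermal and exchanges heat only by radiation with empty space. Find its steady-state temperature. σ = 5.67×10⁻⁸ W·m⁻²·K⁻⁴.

At steady state, absorbed solar power + internal power = radiated power.
Absorbed: α·S·A_cross = 0.27·2080·3.098 = 1740 W (cross-section πr²).
Total input = 1740 + 1110 = 2850 W.
Radiated: εσ·A_surf·T⁴ with A_surf = 4πr² = 12.39 m².
T⁴ = 2850/(0.91·5.67×10⁻⁸·12.39) = 4.457×10⁹ K⁴.

T ≈ 258 K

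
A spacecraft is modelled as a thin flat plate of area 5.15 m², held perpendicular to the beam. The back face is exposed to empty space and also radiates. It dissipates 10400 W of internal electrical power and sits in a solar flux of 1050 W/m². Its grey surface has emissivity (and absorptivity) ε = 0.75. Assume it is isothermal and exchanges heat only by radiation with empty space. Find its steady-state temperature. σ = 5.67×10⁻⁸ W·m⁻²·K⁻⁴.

T ≈ 426 K

At steady state, absorbed solar power + internal power = radiated power.
Absorbed: α·S·A_cross = 0.75·1050·5.150 = 4056 W (cross-section A).
Total input = 4056 + 10400 = 14460 W.
Radiated: εσ·A_surf·T⁴ with A_surf = 2A = 10.30 m².
T⁴ = 14460/(0.75·5.67×10⁻⁸·10.30) = 3.300×10¹⁰ K⁴.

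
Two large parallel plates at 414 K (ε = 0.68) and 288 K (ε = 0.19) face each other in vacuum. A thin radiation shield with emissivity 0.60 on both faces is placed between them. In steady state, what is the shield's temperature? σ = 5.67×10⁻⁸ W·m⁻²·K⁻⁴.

T_s ≈ 391 K

In steady state the net flux on the hot side equals that on the cold side.
σ(T₁⁴−T_s⁴)/D₁ = σ(T_s⁴−T₂⁴)/D₂, with D₁ = 1/ε₁+1/ε_s−1 = 2.137, D₂ = 1/ε_s+1/ε₂−1 = 5.930.
Solve for T_s⁴: T_s⁴ = (D₂·T₁⁴ + D₁·T₂⁴)/(D₁+D₂) = 2.342×10¹⁰ K⁴.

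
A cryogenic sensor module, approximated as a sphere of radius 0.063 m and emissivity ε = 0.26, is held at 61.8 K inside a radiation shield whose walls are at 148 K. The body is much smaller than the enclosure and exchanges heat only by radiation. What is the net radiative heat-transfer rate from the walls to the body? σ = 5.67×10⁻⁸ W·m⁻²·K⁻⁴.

P_net ≈ 0.342 W

For a small grey body in a large enclosure: P_net = εσA(T_body⁴ − T_wall⁴).
A = 4πr² = 0.04988 m²; T_body⁴ − T_wall⁴ = 1.459×10⁷ − 4.798×10⁸ = -4.652×10⁸ K⁴.
|P_net| = 0.26·5.67×10⁻⁸·0.04988·4.652×10⁸.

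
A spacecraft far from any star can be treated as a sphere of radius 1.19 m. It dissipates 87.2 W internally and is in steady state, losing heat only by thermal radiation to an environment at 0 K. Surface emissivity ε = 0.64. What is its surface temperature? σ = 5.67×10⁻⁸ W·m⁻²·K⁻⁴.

Steady state: internal power = radiated power, P = εσA T⁴.
Radiating area A = 4πr² = 17.80 m².
T⁴ = P/(εσA) = 87.2/(0.64·5.67×10⁻⁸·17.80) = 1.350×10⁸ K⁴.
T = (1.350×10⁸)^(1/4).

T ≈ 108 K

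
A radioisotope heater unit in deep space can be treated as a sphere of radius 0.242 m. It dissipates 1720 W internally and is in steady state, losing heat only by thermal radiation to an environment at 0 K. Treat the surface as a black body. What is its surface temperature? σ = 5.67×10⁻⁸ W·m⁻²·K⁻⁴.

T ≈ 451 K

Steady state: internal power = radiated power, P = εσA T⁴.
Radiating area A = 4πr² = 0.7359 m².
T⁴ = P/(εσA) = 1720/(1.0·5.67×10⁻⁸·0.7359) = 4.122×10¹⁰ K⁴.
T = (4.122×10¹⁰)^(1/4).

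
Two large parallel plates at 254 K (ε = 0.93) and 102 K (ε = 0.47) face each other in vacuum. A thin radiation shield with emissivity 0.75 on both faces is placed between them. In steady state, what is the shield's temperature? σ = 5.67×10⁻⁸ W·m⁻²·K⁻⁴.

In steady state the net flux on the hot side equals that on the cold side.
σ(T₁⁴−T_s⁴)/D₁ = σ(T_s⁴−T₂⁴)/D₂, with D₁ = 1/ε₁+1/ε_s−1 = 1.409, D₂ = 1/ε_s+1/ε₂−1 = 2.461.
Solve for T_s⁴: T_s⁴ = (D₂·T₁⁴ + D₁·T₂⁴)/(D₁+D₂) = 2.687×10⁹ K⁴.

T_s ≈ 228 K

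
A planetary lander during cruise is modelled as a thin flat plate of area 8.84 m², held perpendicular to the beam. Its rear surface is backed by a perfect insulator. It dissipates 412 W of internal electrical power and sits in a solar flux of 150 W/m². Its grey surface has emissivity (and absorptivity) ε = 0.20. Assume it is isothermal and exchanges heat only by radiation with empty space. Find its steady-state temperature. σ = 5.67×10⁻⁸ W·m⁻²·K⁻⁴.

At steady state, absorbed solar power + internal power = radiated power.
Absorbed: α·S·A_cross = 0.20·150·8.840 = 265.2 W (cross-section A).
Total input = 265.2 + 412 = 677.2 W.
Radiated: εσ·A_surf·T⁴ with A_surf = A = 8.840 m².
T⁴ = 677.2/(0.20·5.67×10⁻⁸·8.840) = 6.755×10⁹ K⁴.

T ≈ 287 K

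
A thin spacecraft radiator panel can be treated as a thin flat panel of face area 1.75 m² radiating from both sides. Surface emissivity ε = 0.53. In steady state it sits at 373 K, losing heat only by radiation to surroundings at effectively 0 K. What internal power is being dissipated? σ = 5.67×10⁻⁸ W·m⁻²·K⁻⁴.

P ≈ 2040 W

Steady state: P = εσA T⁴.
A = 2·1.75 = 3.500 m²; T⁴ = (373)⁴ = 1.936×10¹⁰ K⁴.
P = 0.53 × 5.67×10⁻⁸ × 3.500 × 1.936×10¹⁰.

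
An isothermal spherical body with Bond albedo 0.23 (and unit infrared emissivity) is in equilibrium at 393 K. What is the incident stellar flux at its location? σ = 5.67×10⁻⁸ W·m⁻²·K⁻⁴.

S ≈ 7030 W/m²

(1−a)S·πr² = σ·4πr²·T⁴ ⇒ S = 4σT⁴/(1−a).
S = 4·5.67×10⁻⁸·2.385×10¹⁰/0.770.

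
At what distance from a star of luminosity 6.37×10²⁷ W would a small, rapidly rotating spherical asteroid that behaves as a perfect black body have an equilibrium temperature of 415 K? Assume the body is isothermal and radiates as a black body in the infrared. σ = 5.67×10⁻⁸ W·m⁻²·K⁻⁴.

For an isothermal black-emitting sphere, (1−a)S·πr² = σ·4πr²·T⁴ ⇒ S = 4σT⁴/(1−a).
S = 4·5.67×10⁻⁸·(415)⁴/1.00 = 6727 W/m².
Flux falls as S = L/(4πd²), so d = √(L/(4πS)) = √(6.37×10²⁷/(4π·6727)).

d ≈ 2.75×10¹¹ m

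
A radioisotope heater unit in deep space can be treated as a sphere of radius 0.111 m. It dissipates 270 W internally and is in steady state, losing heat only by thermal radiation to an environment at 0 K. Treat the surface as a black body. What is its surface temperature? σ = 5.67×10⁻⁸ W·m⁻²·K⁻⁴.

T ≈ 419 K

Steady state: internal power = radiated power, P = εσA T⁴.
Radiating area A = 4πr² = 0.1548 m².
T⁴ = P/(εσA) = 270/(1.0·5.67×10⁻⁸·0.1548) = 3.076×10¹⁰ K⁴.
T = (3.076×10¹⁰)^(1/4).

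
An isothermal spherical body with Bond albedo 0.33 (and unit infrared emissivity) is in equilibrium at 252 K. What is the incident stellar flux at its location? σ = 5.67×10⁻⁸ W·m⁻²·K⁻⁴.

S ≈ 1370 W/m²

(1−a)S·πr² = σ·4πr²·T⁴ ⇒ S = 4σT⁴/(1−a).
S = 4·5.67×10⁻⁸·4.033×10⁹/0.670.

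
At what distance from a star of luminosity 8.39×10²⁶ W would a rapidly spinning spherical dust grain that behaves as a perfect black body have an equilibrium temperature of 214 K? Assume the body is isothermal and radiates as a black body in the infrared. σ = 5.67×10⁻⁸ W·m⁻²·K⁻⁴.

For an isothermal black-emitting sphere, (1−a)S·πr² = σ·4πr²·T⁴ ⇒ S = 4σT⁴/(1−a).
S = 4·5.67×10⁻⁸·(214)⁴/1.00 = 475.7 W/m².
Flux falls as S = L/(4πd²), so d = √(L/(4πS)) = √(8.39×10²⁶/(4π·475.7)).

d ≈ 3.75×10¹¹ m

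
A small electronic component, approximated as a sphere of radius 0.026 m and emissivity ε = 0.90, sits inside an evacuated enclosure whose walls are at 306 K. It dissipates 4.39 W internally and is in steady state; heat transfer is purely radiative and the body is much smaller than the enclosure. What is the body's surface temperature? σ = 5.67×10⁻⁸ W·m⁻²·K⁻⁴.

For a small grey body in a large enclosure, net radiated power = εσA(T⁴ − T_w⁴).
Steady state: P = εσA(T⁴ − T_w⁴) with A = 4πr² = 0.008495 m².
T⁴ = P/(εσA) + T_w⁴ = 4.39/(0.90·5.67×10⁻⁸·0.008495) + (306)⁴
    = 1.013×10¹⁰ + 8.768×10⁹ = 1.889×10¹⁰ K⁴.

T ≈ 371 K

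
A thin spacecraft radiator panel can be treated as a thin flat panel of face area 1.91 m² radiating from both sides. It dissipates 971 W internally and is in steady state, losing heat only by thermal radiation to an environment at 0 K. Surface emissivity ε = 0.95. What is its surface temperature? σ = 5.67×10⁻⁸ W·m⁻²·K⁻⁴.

Steady state: internal power = radiated power, P = εσA T⁴.
Radiating area A = 2·1.91 = 3.820 m².
T⁴ = P/(εσA) = 971/(0.95·5.67×10⁻⁸·3.820) = 4.719×10⁹ K⁴.
T = (4.719×10⁹)^(1/4).

T ≈ 262 K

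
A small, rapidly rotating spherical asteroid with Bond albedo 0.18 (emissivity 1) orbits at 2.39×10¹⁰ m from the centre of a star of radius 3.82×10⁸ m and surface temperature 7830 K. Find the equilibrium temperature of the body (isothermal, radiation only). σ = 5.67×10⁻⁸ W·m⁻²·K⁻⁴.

The star's surface emits σT_*⁴; at distance d the flux is S = σT_*⁴(R_*/d)².
S = 5.67×10⁻⁸·(7830)⁴·(3.82×10⁸/2.39×10¹⁰)² = 54450 W/m².
For an isothermal sphere T⁴ = (1−a)S/(4σ) = 1.968×10¹¹ K⁴.

T ≈ 666 K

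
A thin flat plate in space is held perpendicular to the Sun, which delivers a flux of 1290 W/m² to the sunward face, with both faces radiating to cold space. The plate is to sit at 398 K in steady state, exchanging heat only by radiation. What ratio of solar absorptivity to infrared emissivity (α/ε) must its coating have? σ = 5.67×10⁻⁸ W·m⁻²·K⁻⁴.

α/ε ≈ 2.21

Balance: αS·A = εσ·2A·T⁴ ⇒ α/ε = 2σT⁴/S.
α/ε = 2·5.67×10⁻⁸·(398)⁴/1290 = 2·5.67×10⁻⁸·2.509×10¹⁰/1290.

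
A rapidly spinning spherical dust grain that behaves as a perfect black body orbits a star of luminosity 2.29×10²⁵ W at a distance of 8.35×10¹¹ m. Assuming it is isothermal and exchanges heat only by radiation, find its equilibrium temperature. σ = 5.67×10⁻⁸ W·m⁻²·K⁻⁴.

First find the stellar flux at distance d: S = L/(4πd²) = 2.29×10²⁵/(4π·(8.35×10¹¹)²) = 2.614 W/m².
For an isothermal sphere, absorbed (1−a)S·πr² = emitted σ·4πr²·T⁴, so T⁴ = (1−a)S/(4σ).
T⁴ = 1.00·2.614/(4·5.67×10⁻⁸) = 1.152×10⁷ K⁴.

T ≈ 58.3 K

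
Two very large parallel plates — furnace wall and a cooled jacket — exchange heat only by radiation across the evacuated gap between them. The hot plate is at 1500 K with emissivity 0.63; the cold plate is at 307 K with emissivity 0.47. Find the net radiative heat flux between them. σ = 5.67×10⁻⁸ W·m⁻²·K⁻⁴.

q ≈ 1.06×10⁵ W/m²

For two infinite grey parallel plates, q = σ(T₁⁴ − T₂⁴)/(1/ε₁ + 1/ε₂ − 1).
T₁⁴ − T₂⁴ = 5.062×10¹² − 8.883×10⁹ = 5.054×10¹² K⁴.
1/ε₁ + 1/ε₂ − 1 = 1.587 + 2.128 − 1 = 2.715.
q = 5.67×10⁻⁸ × 5.054×10¹² / 2.715.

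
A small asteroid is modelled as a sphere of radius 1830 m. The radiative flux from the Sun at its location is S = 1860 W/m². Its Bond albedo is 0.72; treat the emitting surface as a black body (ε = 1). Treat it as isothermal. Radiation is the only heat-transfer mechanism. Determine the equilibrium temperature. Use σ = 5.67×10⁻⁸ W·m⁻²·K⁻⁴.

T ≈ 219 K

At equilibrium, absorbed power = emitted power.
Absorbing cross-section = πr² = 1.052×10⁷ m²; emitting surface = 4πr² = 4.208×10⁷ m² (ratio 4).
(1−a)S·A_cross = εσ·A_surf·T⁴  ⇒  T⁴ = (1−a)S/(4σ).
T⁴ = 0.280·1860/(4·5.67×10⁻⁸) = 2.296×10⁹ K⁴.
T = (2.296×10⁹)^(1/4).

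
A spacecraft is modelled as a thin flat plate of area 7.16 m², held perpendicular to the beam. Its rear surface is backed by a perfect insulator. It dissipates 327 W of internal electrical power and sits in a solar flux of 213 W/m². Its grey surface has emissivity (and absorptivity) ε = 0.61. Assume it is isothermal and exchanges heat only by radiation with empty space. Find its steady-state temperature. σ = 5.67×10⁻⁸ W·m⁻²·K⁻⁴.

T ≈ 267 K

At steady state, absorbed solar power + internal power = radiated power.
Absorbed: α·S·A_cross = 0.61·213·7.160 = 930.3 W (cross-section A).
Total input = 930.3 + 327 = 1257 W.
Radiated: εσ·A_surf·T⁴ with A_surf = A = 7.160 m².
T⁴ = 1257/(0.61·5.67×10⁻⁸·7.160) = 5.077×10⁹ K⁴.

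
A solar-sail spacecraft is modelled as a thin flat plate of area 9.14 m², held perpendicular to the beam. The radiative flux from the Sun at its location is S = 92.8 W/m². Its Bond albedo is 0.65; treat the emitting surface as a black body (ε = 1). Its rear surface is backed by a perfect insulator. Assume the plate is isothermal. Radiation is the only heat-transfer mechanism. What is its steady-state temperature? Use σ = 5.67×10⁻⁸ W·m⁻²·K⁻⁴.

At equilibrium, absorbed power = emitted power.
Absorbing cross-section = A = 9.140 m²; emitting surface = A = 9.140 m² (ratio 1).
(1−a)S·A_cross = εσ·A_surf·T⁴  ⇒  T⁴ = (1−a)S/(1σ).
T⁴ = 0.350·92.8/(1·5.67×10⁻⁸) = 5.728×10⁸ K⁴.
T = (5.728×10⁸)^(1/4).

T ≈ 155 K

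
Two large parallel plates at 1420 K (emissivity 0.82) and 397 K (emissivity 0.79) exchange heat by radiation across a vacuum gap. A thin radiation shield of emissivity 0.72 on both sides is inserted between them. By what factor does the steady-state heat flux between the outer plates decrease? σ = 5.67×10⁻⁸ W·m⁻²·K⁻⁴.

Without shield: q₀ = σΔ(T⁴)/(1/ε₁+1/ε₂−1) with denominator 1.485.
With shield the two gaps are in series; the resistances add: (1/ε₁+1/ε_s−1)+(1/ε_s+1/ε₂−1) = 1.608+1.655 = 3.263.
Heat-flux ratio q₀/q = 3.263/1.485.

factor ≈ 2.20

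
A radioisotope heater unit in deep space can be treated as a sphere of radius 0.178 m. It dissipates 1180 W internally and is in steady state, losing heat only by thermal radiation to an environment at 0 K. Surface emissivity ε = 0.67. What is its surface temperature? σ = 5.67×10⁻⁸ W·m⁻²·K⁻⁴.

T ≈ 528 K

Steady state: internal power = radiated power, P = εσA T⁴.
Radiating area A = 4πr² = 0.3982 m².
T⁴ = P/(εσA) = 1180/(0.67·5.67×10⁻⁸·0.3982) = 7.801×10¹⁰ K⁴.
T = (7.801×10¹⁰)^(1/4).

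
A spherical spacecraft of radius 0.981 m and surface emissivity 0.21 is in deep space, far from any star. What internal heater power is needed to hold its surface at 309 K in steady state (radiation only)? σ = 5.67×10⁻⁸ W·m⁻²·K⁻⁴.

P = εσ·4πr²·T⁴.
4πr² = 12.09 m²; T⁴ = 9.117×10⁹ K⁴.
P = 0.21·5.67×10⁻⁸·12.09·9.117×10⁹.

P ≈ 1310 W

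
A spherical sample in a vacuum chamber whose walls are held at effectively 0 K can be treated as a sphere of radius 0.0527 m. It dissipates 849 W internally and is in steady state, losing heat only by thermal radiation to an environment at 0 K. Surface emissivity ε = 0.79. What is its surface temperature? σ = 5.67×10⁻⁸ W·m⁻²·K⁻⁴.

Steady state: internal power = radiated power, P = εσA T⁴.
Radiating area A = 4πr² = 0.03490 m².
T⁴ = P/(εσA) = 849/(0.79·5.67×10⁻⁸·0.03490) = 5.431×10¹¹ K⁴.
T = (5.431×10¹¹)^(1/4).

T ≈ 858 K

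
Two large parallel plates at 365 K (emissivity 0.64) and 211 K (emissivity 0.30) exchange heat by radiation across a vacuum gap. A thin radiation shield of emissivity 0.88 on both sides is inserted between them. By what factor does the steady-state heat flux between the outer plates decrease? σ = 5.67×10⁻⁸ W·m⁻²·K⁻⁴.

Without shield: q₀ = σΔ(T⁴)/(1/ε₁+1/ε₂−1) with denominator 3.896.
With shield the two gaps are in series; the resistances add: (1/ε₁+1/ε_s−1)+(1/ε_s+1/ε₂−1) = 1.699+3.470 = 5.169.
Heat-flux ratio q₀/q = 5.169/3.896.

factor ≈ 1.33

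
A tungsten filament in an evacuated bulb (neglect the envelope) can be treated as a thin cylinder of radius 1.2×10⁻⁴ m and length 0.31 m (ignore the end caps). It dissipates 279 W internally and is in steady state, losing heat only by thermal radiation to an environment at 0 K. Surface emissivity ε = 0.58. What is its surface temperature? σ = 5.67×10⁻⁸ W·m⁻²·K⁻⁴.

T ≈ 2450 K

Steady state: internal power = radiated power, P = εσA T⁴.
Radiating area A = 2πrL = 2.337×10⁻⁴ m².
T⁴ = P/(εσA) = 279/(0.58·5.67×10⁻⁸·2.337×10⁻⁴) = 3.630×10¹³ K⁴.
T = (3.630×10¹³)^(1/4).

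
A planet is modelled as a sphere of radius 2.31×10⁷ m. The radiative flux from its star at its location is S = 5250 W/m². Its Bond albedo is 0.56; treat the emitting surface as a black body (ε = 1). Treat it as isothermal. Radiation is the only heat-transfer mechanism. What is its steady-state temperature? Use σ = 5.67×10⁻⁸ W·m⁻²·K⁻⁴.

At equilibrium, absorbed power = emitted power.
Absorbing cross-section = πr² = 1.676×10¹⁵ m²; emitting surface = 4πr² = 6.706×10¹⁵ m² (ratio 4).
(1−a)S·A_cross = εσ·A_surf·T⁴  ⇒  T⁴ = (1−a)S/(4σ).
T⁴ = 0.440·5250/(4·5.67×10⁻⁸) = 1.019×10¹⁰ K⁴.
T = (1.019×10¹⁰)^(1/4).

T ≈ 318 K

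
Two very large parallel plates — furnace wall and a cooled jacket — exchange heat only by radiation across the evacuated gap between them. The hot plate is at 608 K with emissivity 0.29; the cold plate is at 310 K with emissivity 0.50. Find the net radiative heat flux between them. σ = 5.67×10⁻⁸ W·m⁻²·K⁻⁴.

For two infinite grey parallel plates, q = σ(T₁⁴ − T₂⁴)/(1/ε₁ + 1/ε₂ − 1).
T₁⁴ − T₂⁴ = 1.367×10¹¹ − 9.235×10⁹ = 1.274×10¹¹ K⁴.
1/ε₁ + 1/ε₂ − 1 = 3.448 + 2.000 − 1 = 4.448.
q = 5.67×10⁻⁸ × 1.274×10¹¹ / 4.448.

q ≈ 1620 W/m²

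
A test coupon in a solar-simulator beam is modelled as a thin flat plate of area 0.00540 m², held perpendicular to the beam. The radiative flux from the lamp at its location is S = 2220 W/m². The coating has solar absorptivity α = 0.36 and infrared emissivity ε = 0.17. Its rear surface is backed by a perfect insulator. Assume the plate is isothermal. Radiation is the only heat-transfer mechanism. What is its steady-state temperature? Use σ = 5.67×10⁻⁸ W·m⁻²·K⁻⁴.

T ≈ 537 K

At equilibrium, absorbed power = emitted power.
Absorbing cross-section = A = 0.005400 m²; emitting surface = A = 0.005400 m² (ratio 1).
αS·A_cross = εσ·A_surf·T⁴  ⇒  T⁴ = αS/(ε·1σ).
T⁴ = 0.360·2220/(0.17·1·5.67×10⁻⁸) = 8.291×10¹⁰ K⁴.
T = (8.291×10¹⁰)^(1/4).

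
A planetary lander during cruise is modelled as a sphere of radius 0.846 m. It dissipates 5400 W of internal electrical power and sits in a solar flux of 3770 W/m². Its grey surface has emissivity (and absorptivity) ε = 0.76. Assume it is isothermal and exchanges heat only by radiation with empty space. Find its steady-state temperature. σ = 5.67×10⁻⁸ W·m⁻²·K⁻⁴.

T ≈ 418 K

At steady state, absorbed solar power + internal power = radiated power.
Absorbed: α·S·A_cross = 0.76·3770·2.248 = 6442 W (cross-section πr²).
Total input = 6442 + 5400 = 11840 W.
Radiated: εσ·A_surf·T⁴ with A_surf = 4πr² = 8.994 m².
T⁴ = 11840/(0.76·5.67×10⁻⁸·8.994) = 3.056×10¹⁰ K⁴.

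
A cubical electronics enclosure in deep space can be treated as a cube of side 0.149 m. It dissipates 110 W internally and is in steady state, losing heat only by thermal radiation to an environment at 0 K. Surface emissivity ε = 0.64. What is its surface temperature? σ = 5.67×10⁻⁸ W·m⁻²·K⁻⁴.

Steady state: internal power = radiated power, P = εσA T⁴.
Radiating area A = 6L² = 0.1332 m².
T⁴ = P/(εσA) = 110/(0.64·5.67×10⁻⁸·0.1332) = 2.276×10¹⁰ K⁴.
T = (2.276×10¹⁰)^(1/4).

T ≈ 388 K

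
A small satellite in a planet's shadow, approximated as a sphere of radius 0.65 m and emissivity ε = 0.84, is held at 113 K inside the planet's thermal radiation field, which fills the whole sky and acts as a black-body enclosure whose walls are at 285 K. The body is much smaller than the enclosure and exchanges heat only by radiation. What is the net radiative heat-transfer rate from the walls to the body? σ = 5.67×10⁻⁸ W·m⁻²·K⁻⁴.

P_net ≈ 1630 W

For a small grey body in a large enclosure: P_net = εσA(T_body⁴ − T_wall⁴).
A = 4πr² = 5.309 m²; T_body⁴ − T_wall⁴ = 1.630×10⁸ − 6.598×10⁹ = -6.434×10⁹ K⁴.
|P_net| = 0.84·5.67×10⁻⁸·5.309·6.434×10⁹.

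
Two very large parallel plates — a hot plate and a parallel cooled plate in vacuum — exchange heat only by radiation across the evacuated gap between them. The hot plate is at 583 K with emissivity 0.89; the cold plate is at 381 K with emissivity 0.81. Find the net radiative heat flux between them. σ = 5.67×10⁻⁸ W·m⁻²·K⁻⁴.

q ≈ 3940 W/m²

For two infinite grey parallel plates, q = σ(T₁⁴ − T₂⁴)/(1/ε₁ + 1/ε₂ − 1).
T₁⁴ − T₂⁴ = 1.155×10¹¹ − 2.107×10¹⁰ = 9.445×10¹⁰ K⁴.
1/ε₁ + 1/ε₂ − 1 = 1.124 + 1.235 − 1 = 1.358.
q = 5.67×10⁻⁸ × 9.445×10¹⁰ / 1.358.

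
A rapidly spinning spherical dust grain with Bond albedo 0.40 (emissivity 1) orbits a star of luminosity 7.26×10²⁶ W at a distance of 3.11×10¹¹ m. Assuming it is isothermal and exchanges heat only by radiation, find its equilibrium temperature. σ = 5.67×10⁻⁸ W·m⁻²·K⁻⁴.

First find the stellar flux at distance d: S = L/(4πd²) = 7.26×10²⁶/(4π·(3.11×10¹¹)²) = 597.3 W/m².
For an isothermal sphere, absorbed (1−a)S·πr² = emitted σ·4πr²·T⁴, so T⁴ = (1−a)S/(4σ).
T⁴ = 0.600·597.3/(4·5.67×10⁻⁸) = 1.580×10⁹ K⁴.

T ≈ 199 K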